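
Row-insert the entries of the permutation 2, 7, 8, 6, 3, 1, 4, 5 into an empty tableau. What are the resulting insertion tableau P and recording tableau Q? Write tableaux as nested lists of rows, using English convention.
Insert each entry of the permutation into P by Schensted row insertion, recording in Q the position of each new cell.

Insert 2: appended to row 1. P = [[2]].
Insert 7: appended to row 1. P = [[2, 7]].
Insert 8: appended to row 1. P = [[2, 7, 8]].
Insert 6: 6 bumps 7 from row 1; 7 starts row 2. P = [[2, 6, 8], [7]].
Insert 3: 3 bumps 6 from row 1; 6 bumps 7 from row 2; 7 starts row 3. P = [[2, 3, 8], [6], [7]].
Insert 1: 1 bumps 2 from row 1; 2 bumps 6 from row 2; 6 bumps 7 from row 3; 7 starts row 4. P = [[1, 3, 8], [2], [6], [7]].
Insert 4: 4 bumps 8 from row 1; 8 appends to row 2. P = [[1, 3, 4], [2, 8], [6], [7]].
Insert 5: appended to row 1. P = [[1, 3, 4, 5], [2, 8], [6], [7]].

So P = [[1, 3, 4, 5], [2, 8], [6], [7]], Q = [[1, 2, 3, 8], [4, 7], [5], [6]].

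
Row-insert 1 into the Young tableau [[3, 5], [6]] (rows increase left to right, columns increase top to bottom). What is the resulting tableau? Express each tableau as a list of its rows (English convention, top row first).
[[1, 5], [3], [6]]

In row 1, 1 replaces 3 (the leftmost entry greater than 1); 3 is bumped to row 2. In row 2, 3 replaces 6 (the leftmost entry greater than 3); 6 is bumped to row 3. 6 starts a new row 3. The new tableau is [[1, 5], [3], [6]].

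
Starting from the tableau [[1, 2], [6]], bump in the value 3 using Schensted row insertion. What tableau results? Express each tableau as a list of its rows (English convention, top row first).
3 is larger than every entry of row 1, so it is appended to row 1. The new tableau is [[1, 2, 3], [6]].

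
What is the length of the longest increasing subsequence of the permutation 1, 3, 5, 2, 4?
3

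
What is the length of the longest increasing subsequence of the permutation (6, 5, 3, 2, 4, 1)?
2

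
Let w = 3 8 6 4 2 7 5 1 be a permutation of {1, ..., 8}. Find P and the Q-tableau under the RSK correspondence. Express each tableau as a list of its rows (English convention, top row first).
Insert each entry of the permutation into P by Schensted row insertion, recording in Q the position of each new cell.

Insert 3: appended to row 1. P = [[3]], Q = [[1]].
Insert 8: appended to row 1. P = [[3, 8]], Q = [[1, 2]].
Insert 6: 6 bumps 8 from row 1; 8 starts row 2. P = [[3, 6], [8]], Q = [[1, 2], [3]].
Insert 4: 4 bumps 6 from row 1; 6 bumps 8 from row 2; 8 starts row 3. P = [[3, 4], [6], [8]], Q = [[1, 2], [3], [4]].
Insert 2: 2 bumps 3 from row 1; 3 bumps 6 from row 2; 6 bumps 8 from row 3; 8 starts row 4. P = [[2, 4], [3], [6], [8]], Q = [[1, 2], [3], [4], [5]].
Insert 7: appended to row 1. P = [[2, 4, 7], [3], [6], [8]], Q = [[1, 2, 6], [3], [4], [5]].
Insert 5: 5 bumps 7 from row 1; 7 appends to row 2. P = [[2, 4, 5], [3, 7], [6], [8]], Q = [[1, 2, 6], [3, 7], [4], [5]].
Insert 1: 1 bumps 2 from row 1; 2 bumps 3 from row 2; 3 bumps 6 from row 3; 6 bumps 8 from row 4; 8 starts row 5. P = [[1, 4, 5], [2, 7], [3], [6], [8]], Q = [[1, 2, 6], [3, 7], [4], [5], [8]].

So P = [[1, 4, 5], [2, 7], [3], [6], [8]], Q = [[1, 2, 6], [3, 7], [4], [5], [8]].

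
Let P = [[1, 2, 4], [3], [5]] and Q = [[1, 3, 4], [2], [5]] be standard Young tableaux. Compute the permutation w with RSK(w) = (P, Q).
Reverse the RSK construction: for i from n down to 1, find the cell of Q containing i, remove the entry at that cell from P, and reverse-bump it up through P; the value ejected from row 1 is w(i).

Step i=5: Q has 5 at row 3, column 1; remove 5 from row 3 of P and reverse-bump: 5 enters row 2 and ejects 3; 3 enters row 1 and ejects 2. So w(5) = 2. P is now [[1, 3, 4], [5]].
Step i=4: Q has 4 at row 1, column 3; remove that cell from P, ejecting 4. So w(4) = 4. P is now [[1, 3], [5]].
Step i=3: Q has 3 at row 1, column 2; remove that cell from P, ejecting 3. So w(3) = 3. P is now [[1], [5]].
Step i=2: Q has 2 at row 2, column 1; remove 5 from row 2 of P and reverse-bump: 5 enters row 1 and ejects 1. So w(2) = 1. P is now [[5]].
Step i=1: Q has 1 at row 1, column 1; remove that cell from P, ejecting 5. So w(1) = 5. P is now [].

So w = 5 1 3 4 2.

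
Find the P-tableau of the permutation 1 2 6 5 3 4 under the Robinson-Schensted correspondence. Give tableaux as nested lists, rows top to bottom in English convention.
P = [[1, 2, 3, 4], [5], [6]]

Insert 1: appended to row 1. P = [[1]].
Insert 2: appended to row 1. P = [[1, 2]].
Insert 6: appended to row 1. P = [[1, 2, 6]].
Insert 5: 5 bumps 6 from row 1; 6 starts row 2. P = [[1, 2, 5], [6]].
Insert 3: 3 bumps 5 from row 1; 5 bumps 6 from row 2; 6 starts row 3. P = [[1, 2, 3], [5], [6]].
Insert 4: appended to row 1. P = [[1, 2, 3, 4], [5], [6]].

So P = [[1, 2, 3, 4], [5], [6]].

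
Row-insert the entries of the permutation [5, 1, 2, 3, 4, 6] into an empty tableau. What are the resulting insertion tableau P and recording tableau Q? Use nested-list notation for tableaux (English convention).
Insert each entry of the permutation into P by Schensted row insertion, recording in Q the position of each new cell.

Insert 5: appended to row 1. P = [[5]], Q = [[1]].
Insert 1: 1 bumps 5 from row 1; 5 starts row 2. P = [[1], [5]], Q = [[1], [2]].
Insert 2: appended to row 1. P = [[1, 2], [5]], Q = [[1, 3], [2]].
Insert 3: appended to row 1. P = [[1, 2, 3], [5]], Q = [[1, 3, 4], [2]].
Insert 4: appended to row 1. P = [[1, 2, 3, 4], [5]], Q = [[1, 3, 4, 5], [2]].
Insert 6: appended to row 1. P = [[1, 2, 3, 4, 6], [5]], Q = [[1, 3, 4, 5, 6], [2]].

So P = [[1, 2, 3, 4, 6], [5]], Q = [[1, 3, 4, 5, 6], [2]].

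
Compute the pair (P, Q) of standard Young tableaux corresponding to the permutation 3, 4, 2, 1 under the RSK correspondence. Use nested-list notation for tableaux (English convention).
P = [[1, 4], [2], [3]], Q = [[1, 2], [3], [4]]

Insert each entry of the permutation into P by Schensted row insertion, recording in Q the position of each new cell.

Insert 3: appended to row 1. P = [[3]].
Insert 4: appended to row 1. P = [[3, 4]].
Insert 2: 2 bumps 3 from row 1; 3 starts row 2. P = [[2, 4], [3]].
Insert 1: 1 bumps 2 from row 1; 2 bumps 3 from row 2; 3 starts row 3. P = [[1, 4], [2], [3]].

So P = [[1, 4], [2], [3]], Q = [[1, 2], [3], [4]].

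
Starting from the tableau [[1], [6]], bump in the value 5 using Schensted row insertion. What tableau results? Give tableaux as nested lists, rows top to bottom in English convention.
5 is larger than every entry of row 1, so it is appended to row 1. The new tableau is [[1, 5], [6]].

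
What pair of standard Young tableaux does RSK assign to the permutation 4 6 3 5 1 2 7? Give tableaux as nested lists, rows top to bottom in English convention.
P = [[1, 2, 7], [3, 5], [4, 6]], Q = [[1, 2, 7], [3, 4], [5, 6]]

Insert each entry of the permutation into P by Schensted row insertion, recording in Q the position of each new cell.

Insert 4: appended to row 1. P = [[4]].
Insert 6: appended to row 1. P = [[4, 6]].
Insert 3: 3 bumps 4 from row 1; 4 starts row 2. P = [[3, 6], [4]].
Insert 5: 5 bumps 6 from row 1; 6 appends to row 2. P = [[3, 5], [4, 6]].
Insert 1: 1 bumps 3 from row 1; 3 bumps 4 from row 2; 4 starts row 3. P = [[1, 5], [3, 6], [4]].
Insert 2: 2 bumps 5 from row 1; 5 bumps 6 from row 2; 6 appends to row 3. P = [[1, 2], [3, 5], [4, 6]].
Insert 7: appended to row 1. P = [[1, 2, 7], [3, 5], [4, 6]].

So P = [[1, 2, 7], [3, 5], [4, 6]], Q = [[1, 2, 7], [3, 4], [5, 6]].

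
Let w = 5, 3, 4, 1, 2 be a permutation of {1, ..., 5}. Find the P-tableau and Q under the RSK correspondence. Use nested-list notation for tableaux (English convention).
Insert each entry of the permutation into P by Schensted row insertion, recording in Q the position of each new cell.

Insert 5: appended to row 1. P = [[5]].
Insert 3: 3 bumps 5 from row 1; 5 starts row 2. P = [[3], [5]].
Insert 4: appended to row 1. P = [[3, 4], [5]].
Insert 1: 1 bumps 3 from row 1; 3 bumps 5 from row 2; 5 starts row 3. P = [[1, 4], [3], [5]].
Insert 2: 2 bumps 4 from row 1; 4 appends to row 2. P = [[1, 2], [3, 4], [5]].

So P = [[1, 2], [3, 4], [5]], Q = [[1, 3], [2, 5], [4]].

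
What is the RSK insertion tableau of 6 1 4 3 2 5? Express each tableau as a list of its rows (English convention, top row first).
Insert 6: appended to row 1. P = [[6]].
Insert 1: 1 bumps 6 from row 1; 6 starts row 2. P = [[1], [6]].
Insert 4: appended to row 1. P = [[1, 4], [6]].
Insert 3: 3 bumps 4 from row 1; 4 bumps 6 from row 2; 6 starts row 3. P = [[1, 3], [4], [6]].
Insert 2: 2 bumps 3 from row 1; 3 bumps 4 from row 2; 4 bumps 6 from row 3; 6 starts row 4. P = [[1, 2], [3], [4], [6]].
Insert 5: appended to row 1. P = [[1, 2, 5], [3], [4], [6]].

So P = [[1, 2, 5], [3], [4], [6]].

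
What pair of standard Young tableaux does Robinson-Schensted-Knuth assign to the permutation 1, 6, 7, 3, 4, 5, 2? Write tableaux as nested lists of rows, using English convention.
P = [[1, 2, 4, 5], [3, 7], [6]], Q = [[1, 2, 3, 6], [4, 5], [7]]

Insert each entry of the permutation into P by Schensted row insertion, recording in Q the position of each new cell.

Insert 1: appended to row 1. P = [[1]], Q = [[1]].
Insert 6: appended to row 1. P = [[1, 6]], Q = [[1, 2]].
Insert 7: appended to row 1. P = [[1, 6, 7]], Q = [[1, 2, 3]].
Insert 3: 3 bumps 6 from row 1; 6 starts row 2. P = [[1, 3, 7], [6]], Q = [[1, 2, 3], [4]].
Insert 4: 4 bumps 7 from row 1; 7 appends to row 2. P = [[1, 3, 4], [6, 7]], Q = [[1, 2, 3], [4, 5]].
Insert 5: appended to row 1. P = [[1, 3, 4, 5], [6, 7]], Q = [[1, 2, 3, 6], [4, 5]].
Insert 2: 2 bumps 3 from row 1; 3 bumps 6 from row 2; 6 starts row 3. P = [[1, 2, 4, 5], [3, 7], [6]], Q = [[1, 2, 3, 6], [4, 5], [7]].

So P = [[1, 2, 4, 5], [3, 7], [6]], Q = [[1, 2, 3, 6], [4, 5], [7]].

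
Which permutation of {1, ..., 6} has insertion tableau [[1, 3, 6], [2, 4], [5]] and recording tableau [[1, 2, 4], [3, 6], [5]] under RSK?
Reverse the RSK construction: for i from n down to 1, find the cell of Q containing i, remove the entry at that cell from P, and reverse-bump it up through P; the value ejected from row 1 is w(i).

Step i=6: Q has 6 at row 2, column 2; remove 4 from row 2 of P and reverse-bump: 4 enters row 1 and ejects 3. So w(6) = 3. P is now [[1, 4, 6], [2], [5]].
Step i=5: Q has 5 at row 3, column 1; remove 5 from row 3 of P and reverse-bump: 5 enters row 2 and ejects 2; 2 enters row 1 and ejects 1. So w(5) = 1. P is now [[2, 4, 6], [5]].
Step i=4: Q has 4 at row 1, column 3; remove that cell from P, ejecting 6. So w(4) = 6. P is now [[2, 4], [5]].
Step i=3: Q has 3 at row 2, column 1; remove 5 from row 2 of P and reverse-bump: 5 enters row 1 and ejects 4. So w(3) = 4. P is now [[2, 5]].
Step i=2: Q has 2 at row 1, column 2; remove that cell from P, ejecting 5. So w(2) = 5. P is now [[2]].
Step i=1: Q has 1 at row 1, column 1; remove that cell from P, ejecting 2. So w(1) = 2. P is now [].

So w = 2 5 4 6 1 3.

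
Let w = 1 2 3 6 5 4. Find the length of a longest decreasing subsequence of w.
3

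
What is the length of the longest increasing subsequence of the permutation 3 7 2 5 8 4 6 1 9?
4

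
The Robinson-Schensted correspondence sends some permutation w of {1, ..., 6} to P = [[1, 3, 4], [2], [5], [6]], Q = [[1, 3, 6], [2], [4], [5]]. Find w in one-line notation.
6 2 5 3 1 4

Reverse the RSK construction: for i from n down to 1, find the cell of Q containing i, remove the entry at that cell from P, and reverse-bump it up through P; the value ejected from row 1 is w(i).

Step i=6: Q has 6 at row 1, column 3; remove that cell from P, ejecting 4. So w(6) = 4. P is now [[1, 3], [2], [5], [6]].
Step i=5: Q has 5 at row 4, column 1; remove 6 from row 4 of P and reverse-bump: 6 enters row 3 and ejects 5; 5 enters row 2 and ejects 2; 2 enters row 1 and ejects 1. So w(5) = 1. P is now [[2, 3], [5], [6]].
Step i=4: Q has 4 at row 3, column 1; remove 6 from row 3 of P and reverse-bump: 6 enters row 2 and ejects 5; 5 enters row 1 and ejects 3. So w(4) = 3. P is now [[2, 5], [6]].
Step i=3: Q has 3 at row 1, column 2; remove that cell from P, ejecting 5. So w(3) = 5. P is now [[2], [6]].
Step i=2: Q has 2 at row 2, column 1; remove 6 from row 2 of P and reverse-bump: 6 enters row 1 and ejects 2. So w(2) = 2. P is now [[6]].
Step i=1: Q has 1 at row 1, column 1; remove that cell from P, ejecting 6. So w(1) = 6. P is now [].

So w = 6 2 5 3 1 4.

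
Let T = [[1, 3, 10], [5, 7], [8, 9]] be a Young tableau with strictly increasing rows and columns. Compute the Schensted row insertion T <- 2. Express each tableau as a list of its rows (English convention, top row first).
[[1, 2, 10], [3, 7], [5, 9], [8]]

In row 1, 2 replaces 3 (the leftmost entry greater than 2); 3 is bumped to row 2. In row 2, 3 replaces 5 (the leftmost entry greater than 3); 5 is bumped to row 3. In row 3, 5 replaces 8 (the leftmost entry greater than 5); 8 is bumped to row 4. 8 starts a new row 4. The new tableau is [[1, 2, 10], [3, 7], [5, 9], [8]].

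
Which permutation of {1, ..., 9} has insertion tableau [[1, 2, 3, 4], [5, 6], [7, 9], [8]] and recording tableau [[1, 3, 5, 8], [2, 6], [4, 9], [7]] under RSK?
Reverse the RSK construction: for i from n down to 1, find the cell of Q containing i, remove the entry at that cell from P, and reverse-bump it up through P; the value ejected from row 1 is w(i).

Step i=9: Q has 9 at row 3, column 2; remove 9 from row 3 of P and reverse-bump: 9 enters row 2 and ejects 6; 6 enters row 1 and ejects 4. So w(9) = 4. P is now [[1, 2, 3, 6], [5, 9], [7], [8]].
Step i=8: Q has 8 at row 1, column 4; remove that cell from P, ejecting 6. So w(8) = 6. P is now [[1, 2, 3], [5, 9], [7], [8]].
Step i=7: Q has 7 at row 4, column 1; remove 8 from row 4 of P and reverse-bump: 8 enters row 3 and ejects 7; 7 enters row 2 and ejects 5; 5 enters row 1 and ejects 3. So w(7) = 3. P is now [[1, 2, 5], [7, 9], [8]].
Step i=6: Q has 6 at row 2, column 2; remove 9 from row 2 of P and reverse-bump: 9 enters row 1 and ejects 5. So w(6) = 5. P is now [[1, 2, 9], [7], [8]].
Step i=5: Q has 5 at row 1, column 3; remove that cell from P, ejecting 9. So w(5) = 9. P is now [[1, 2], [7], [8]].
Step i=4: Q has 4 at row 3, column 1; remove 8 from row 3 of P and reverse-bump: 8 enters row 2 and ejects 7; 7 enters row 1 and ejects 2. So w(4) = 2. P is now [[1, 7], [8]].
Step i=3: Q has 3 at row 1, column 2; remove that cell from P, ejecting 7. So w(3) = 7. P is now [[1], [8]].
Step i=2: Q has 2 at row 2, column 1; remove 8 from row 2 of P and reverse-bump: 8 enters row 1 and ejects 1. So w(2) = 1. P is now [[8]].
Step i=1: Q has 1 at row 1, column 1; remove that cell from P, ejecting 8. So w(1) = 8. P is now [].

So w = 8 1 7 2 9 5 3 6 4.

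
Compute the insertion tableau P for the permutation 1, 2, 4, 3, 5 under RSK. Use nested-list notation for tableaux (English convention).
Insert 1: appended to row 1. P = [[1]].
Insert 2: appended to row 1. P = [[1, 2]].
Insert 4: appended to row 1. P = [[1, 2, 4]].
Insert 3: 3 bumps 4 from row 1; 4 starts row 2. P = [[1, 2, 3], [4]].
Insert 5: appended to row 1. P = [[1, 2, 3, 5], [4]].

So P = [[1, 2, 3, 5], [4]].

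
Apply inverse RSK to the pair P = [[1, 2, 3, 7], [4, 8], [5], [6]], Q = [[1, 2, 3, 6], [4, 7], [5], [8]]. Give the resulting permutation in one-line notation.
Reverse RSK: for i = n, n-1, ..., 1, locate i in Q, remove the corresponding corner cell from P, and reverse-bump its entry up through P; the value ejected from row 1 is w(i).

So w = 1 2 6 5 4 8 7 3.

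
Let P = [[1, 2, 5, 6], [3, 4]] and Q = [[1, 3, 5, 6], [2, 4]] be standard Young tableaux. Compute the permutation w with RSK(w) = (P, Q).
3 1 4 2 5 6

Reverse RSK: for i = n, n-1, ..., 1, locate i in Q, remove the corresponding corner cell from P, and reverse-bump its entry up through P; the value ejected from row 1 is w(i).

So w = 3 1 4 2 5 6.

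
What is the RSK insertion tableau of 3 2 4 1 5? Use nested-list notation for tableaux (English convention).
P = [[1, 4, 5], [2], [3]]

After inserting 3: P = [[3]].
After inserting 2: P = [[2], [3]].
After inserting 4: P = [[2, 4], [3]].
After inserting 1: P = [[1, 4], [2], [3]].
After inserting 5: P = [[1, 4, 5], [2], [3]].

So P = [[1, 4, 5], [2], [3]].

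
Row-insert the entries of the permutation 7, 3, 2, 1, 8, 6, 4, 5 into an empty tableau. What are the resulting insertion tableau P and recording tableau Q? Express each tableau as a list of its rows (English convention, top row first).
Insert each entry of the permutation into P by Schensted row insertion, recording in Q the position of each new cell.

Insert 7: appended to row 1. P = [[7]].
Insert 3: 3 bumps 7 from row 1; 7 starts row 2. P = [[3], [7]].
Insert 2: 2 bumps 3 from row 1; 3 bumps 7 from row 2; 7 starts row 3. P = [[2], [3], [7]].
Insert 1: 1 bumps 2 from row 1; 2 bumps 3 from row 2; 3 bumps 7 from row 3; 7 starts row 4. P = [[1], [2], [3], [7]].
Insert 8: appended to row 1. P = [[1, 8], [2], [3], [7]].
Insert 6: 6 bumps 8 from row 1; 8 appends to row 2. P = [[1, 6], [2, 8], [3], [7]].
Insert 4: 4 bumps 6 from row 1; 6 bumps 8 from row 2; 8 appends to row 3. P = [[1, 4], [2, 6], [3, 8], [7]].
Insert 5: appended to row 1. P = [[1, 4, 5], [2, 6], [3, 8], [7]].

So P = [[1, 4, 5], [2, 6], [3, 8], [7]], Q = [[1, 5, 8], [2, 6], [3, 7], [4]].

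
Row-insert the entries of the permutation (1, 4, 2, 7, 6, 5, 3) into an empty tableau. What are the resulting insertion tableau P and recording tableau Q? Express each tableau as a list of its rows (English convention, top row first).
P = [[1, 2, 3], [4, 5], [6], [7]], Q = [[1, 2, 4], [3, 5], [6], [7]]

Insert each entry of the permutation into P by Schensted row insertion, recording in Q the position of each new cell.

Insert 1: appended to row 1. P = [[1]], Q = [[1]].
Insert 4: appended to row 1. P = [[1, 4]], Q = [[1, 2]].
Insert 2: 2 bumps 4 from row 1; 4 starts row 2. P = [[1, 2], [4]], Q = [[1, 2], [3]].
Insert 7: appended to row 1. P = [[1, 2, 7], [4]], Q = [[1, 2, 4], [3]].
Insert 6: 6 bumps 7 from row 1; 7 appends to row 2. P = [[1, 2, 6], [4, 7]], Q = [[1, 2, 4], [3, 5]].
Insert 5: 5 bumps 6 from row 1; 6 bumps 7 from row 2; 7 starts row 3. P = [[1, 2, 5], [4, 6], [7]], Q = [[1, 2, 4], [3, 5], [6]].
Insert 3: 3 bumps 5 from row 1; 5 bumps 6 from row 2; 6 bumps 7 from row 3; 7 starts row 4. P = [[1, 2, 3], [4, 5], [6], [7]], Q = [[1, 2, 4], [3, 5], [6], [7]].

So P = [[1, 2, 3], [4, 5], [6], [7]], Q = [[1, 2, 4], [3, 5], [6], [7]].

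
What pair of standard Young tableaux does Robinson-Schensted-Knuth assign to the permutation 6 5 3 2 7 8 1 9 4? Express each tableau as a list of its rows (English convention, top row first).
Insert each entry of the permutation into P by Schensted row insertion, recording in Q the position of each new cell.

Insert 6: appended to row 1. P = [[6]].
Insert 5: 5 bumps 6 from row 1; 6 starts row 2. P = [[5], [6]].
Insert 3: 3 bumps 5 from row 1; 5 bumps 6 from row 2; 6 starts row 3. P = [[3], [5], [6]].
Insert 2: 2 bumps 3 from row 1; 3 bumps 5 from row 2; 5 bumps 6 from row 3; 6 starts row 4. P = [[2], [3], [5], [6]].
Insert 7: appended to row 1. P = [[2, 7], [3], [5], [6]].
Insert 8: appended to row 1. P = [[2, 7, 8], [3], [5], [6]].
Insert 1: 1 bumps 2 from row 1; 2 bumps 3 from row 2; 3 bumps 5 from row 3; 5 bumps 6 from row 4; 6 starts row 5. P = [[1, 7, 8], [2], [3], [5], [6]].
Insert 9: appended to row 1. P = [[1, 7, 8, 9], [2], [3], [5], [6]].
Insert 4: 4 bumps 7 from row 1; 7 appends to row 2. P = [[1, 4, 8, 9], [2, 7], [3], [5], [6]].

So P = [[1, 4, 8, 9], [2, 7], [3], [5], [6]], Q = [[1, 5, 6, 8], [2, 9], [3], [4], [7]].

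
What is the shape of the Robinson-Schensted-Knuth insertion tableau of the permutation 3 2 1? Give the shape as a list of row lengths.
[1, 1, 1]

RSK row insertion gives P = [[1], [2], [3]], which has shape [1, 1, 1].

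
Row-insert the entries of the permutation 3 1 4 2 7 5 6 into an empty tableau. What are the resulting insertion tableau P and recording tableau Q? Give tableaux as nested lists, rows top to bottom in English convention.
Insert each entry of the permutation into P by Schensted row insertion, recording in Q the position of each new cell.

Insert 3: appended to row 1. P = [[3]].
Insert 1: 1 bumps 3 from row 1; 3 starts row 2. P = [[1], [3]].
Insert 4: appended to row 1. P = [[1, 4], [3]].
Insert 2: 2 bumps 4 from row 1; 4 appends to row 2. P = [[1, 2], [3, 4]].
Insert 7: appended to row 1. P = [[1, 2, 7], [3, 4]].
Insert 5: 5 bumps 7 from row 1; 7 appends to row 2. P = [[1, 2, 5], [3, 4, 7]].
Insert 6: appended to row 1. P = [[1, 2, 5, 6], [3, 4, 7]].

So P = [[1, 2, 5, 6], [3, 4, 7]], Q = [[1, 3, 5, 7], [2, 4, 6]].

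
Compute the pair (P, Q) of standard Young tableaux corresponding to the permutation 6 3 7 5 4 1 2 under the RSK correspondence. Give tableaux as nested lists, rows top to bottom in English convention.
Insert each entry of the permutation into P by Schensted row insertion, recording in Q the position of each new cell.

Insert 6: appended to row 1. P = [[6]].
Insert 3: 3 bumps 6 from row 1; 6 starts row 2. P = [[3], [6]].
Insert 7: appended to row 1. P = [[3, 7], [6]].
Insert 5: 5 bumps 7 from row 1; 7 appends to row 2. P = [[3, 5], [6, 7]].
Insert 4: 4 bumps 5 from row 1; 5 bumps 6 from row 2; 6 starts row 3. P = [[3, 4], [5, 7], [6]].
Insert 1: 1 bumps 3 from row 1; 3 bumps 5 from row 2; 5 bumps 6 from row 3; 6 starts row 4. P = [[1, 4], [3, 7], [5], [6]].
Insert 2: 2 bumps 4 from row 1; 4 bumps 7 from row 2; 7 appends to row 3. P = [[1, 2], [3, 4], [5, 7], [6]].

So P = [[1, 2], [3, 4], [5, 7], [6]], Q = [[1, 3], [2, 4], [5, 7], [6]].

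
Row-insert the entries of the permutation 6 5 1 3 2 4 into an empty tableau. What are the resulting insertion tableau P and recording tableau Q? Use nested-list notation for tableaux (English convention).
P = [[1, 2, 4], [3], [5], [6]], Q = [[1, 4, 6], [2], [3], [5]]

Insert each entry of the permutation into P by Schensted row insertion, recording in Q the position of each new cell.

Insert 6: appended to row 1. P = [[6]].
Insert 5: 5 bumps 6 from row 1; 6 starts row 2. P = [[5], [6]].
Insert 1: 1 bumps 5 from row 1; 5 bumps 6 from row 2; 6 starts row 3. P = [[1], [5], [6]].
Insert 3: appended to row 1. P = [[1, 3], [5], [6]].
Insert 2: 2 bumps 3 from row 1; 3 bumps 5 from row 2; 5 bumps 6 from row 3; 6 starts row 4. P = [[1, 2], [3], [5], [6]].
Insert 4: appended to row 1. P = [[1, 2, 4], [3], [5], [6]].

So P = [[1, 2, 4], [3], [5], [6]], Q = [[1, 4, 6], [2], [3], [5]].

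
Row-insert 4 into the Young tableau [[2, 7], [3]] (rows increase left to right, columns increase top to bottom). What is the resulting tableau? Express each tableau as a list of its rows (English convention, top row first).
[[2, 4], [3, 7]]

In row 1, 4 replaces 7 (the leftmost entry greater than 4); 7 is bumped to row 2. 7 is appended to row 2. The new tableau is [[2, 4], [3, 7]].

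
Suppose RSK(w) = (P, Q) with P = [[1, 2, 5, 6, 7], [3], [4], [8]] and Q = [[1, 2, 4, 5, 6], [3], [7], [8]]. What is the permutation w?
Reverse RSK: for i = n, n-1, ..., 1, locate i in Q, remove the corresponding corner cell from P, and reverse-bump its entry up through P; the value ejected from row 1 is w(i).

So w = 1 8 4 5 6 7 3 2.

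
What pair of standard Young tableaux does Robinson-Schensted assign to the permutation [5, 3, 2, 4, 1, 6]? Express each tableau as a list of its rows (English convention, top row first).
Insert each entry of the permutation into P by Schensted row insertion, recording in Q the position of each new cell.

Insert 5: appended to row 1. P = [[5]].
Insert 3: 3 bumps 5 from row 1; 5 starts row 2. P = [[3], [5]].
Insert 2: 2 bumps 3 from row 1; 3 bumps 5 from row 2; 5 starts row 3. P = [[2], [3], [5]].
Insert 4: appended to row 1. P = [[2, 4], [3], [5]].
Insert 1: 1 bumps 2 from row 1; 2 bumps 3 from row 2; 3 bumps 5 from row 3; 5 starts row 4. P = [[1, 4], [2], [3], [5]].
Insert 6: appended to row 1. P = [[1, 4, 6], [2], [3], [5]].

So P = [[1, 4, 6], [2], [3], [5]], Q = [[1, 4, 6], [2], [3], [5]].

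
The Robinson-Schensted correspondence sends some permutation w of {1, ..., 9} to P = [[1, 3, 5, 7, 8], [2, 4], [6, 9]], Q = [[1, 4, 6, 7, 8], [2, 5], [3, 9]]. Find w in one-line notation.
6 2 1 9 4 5 7 8 3

Reverse the RSK construction: for i from n down to 1, find the cell of Q containing i, remove the entry at that cell from P, and reverse-bump it up through P; the value ejected from row 1 is w(i).

Step i=9: Q has 9 at row 3, column 2; remove 9 from row 3 of P and reverse-bump: 9 enters row 2 and ejects 4; 4 enters row 1 and ejects 3. So w(9) = 3. P is now [[1, 4, 5, 7, 8], [2, 9], [6]].
Step i=8: Q has 8 at row 1, column 5; remove that cell from P, ejecting 8. So w(8) = 8. P is now [[1, 4, 5, 7], [2, 9], [6]].
Step i=7: Q has 7 at row 1, column 4; remove that cell from P, ejecting 7. So w(7) = 7. P is now [[1, 4, 5], [2, 9], [6]].
Step i=6: Q has 6 at row 1, column 3; remove that cell from P, ejecting 5. So w(6) = 5. P is now [[1, 4], [2, 9], [6]].
Step i=5: Q has 5 at row 2, column 2; remove 9 from row 2 of P and reverse-bump: 9 enters row 1 and ejects 4. So w(5) = 4. P is now [[1, 9], [2], [6]].
Step i=4: Q has 4 at row 1, column 2; remove that cell from P, ejecting 9. So w(4) = 9. P is now [[1], [2], [6]].
Step i=3: Q has 3 at row 3, column 1; remove 6 from row 3 of P and reverse-bump: 6 enters row 2 and ejects 2; 2 enters row 1 and ejects 1. So w(3) = 1. P is now [[2], [6]].
Step i=2: Q has 2 at row 2, column 1; remove 6 from row 2 of P and reverse-bump: 6 enters row 1 and ejects 2. So w(2) = 2. P is now [[6]].
Step i=1: Q has 1 at row 1, column 1; remove that cell from P, ejecting 6. So w(1) = 6. P is now [].

So w = 6 2 1 9 4 5 7 8 3.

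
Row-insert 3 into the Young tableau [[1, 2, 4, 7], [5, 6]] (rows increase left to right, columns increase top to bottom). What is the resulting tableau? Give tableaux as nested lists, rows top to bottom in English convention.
[[1, 2, 3, 7], [4, 6], [5]]

In row 1, 3 replaces 4 (the leftmost entry greater than 3); 4 is bumped to row 2. In row 2, 4 replaces 5 (the leftmost entry greater than 4); 5 is bumped to row 3. 5 starts a new row 3. The new tableau is [[1, 2, 3, 7], [4, 6], [5]].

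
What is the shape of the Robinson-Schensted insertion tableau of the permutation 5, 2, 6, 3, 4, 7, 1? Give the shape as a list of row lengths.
Row-insert each entry into an empty tableau.

After inserting 5: P = [[5]].
After inserting 2: P = [[2], [5]].
After inserting 6: P = [[2, 6], [5]].
After inserting 3: P = [[2, 3], [5, 6]].
After inserting 4: P = [[2, 3, 4], [5, 6]].
After inserting 7: P = [[2, 3, 4, 7], [5, 6]].
After inserting 1: P = [[1, 3, 4, 7], [2, 6], [5]].

The final insertion tableau P = [[1, 3, 4, 7], [2, 6], [5]] has shape [4, 2, 1].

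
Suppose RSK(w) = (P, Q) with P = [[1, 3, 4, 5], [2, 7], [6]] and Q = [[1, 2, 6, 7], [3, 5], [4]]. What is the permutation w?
6 7 2 1 3 4 5

Reverse the RSK construction: for i from n down to 1, find the cell of Q containing i, remove the entry at that cell from P, and reverse-bump it up through P; the value ejected from row 1 is w(i).

Step i=7: Q has 7 at row 1, column 4; remove that cell from P, ejecting 5. So w(7) = 5. P is now [[1, 3, 4], [2, 7], [6]].
Step i=6: Q has 6 at row 1, column 3; remove that cell from P, ejecting 4. So w(6) = 4. P is now [[1, 3], [2, 7], [6]].
Step i=5: Q has 5 at row 2, column 2; remove 7 from row 2 of P and reverse-bump: 7 enters row 1 and ejects 3. So w(5) = 3. P is now [[1, 7], [2], [6]].
Step i=4: Q has 4 at row 3, column 1; remove 6 from row 3 of P and reverse-bump: 6 enters row 2 and ejects 2; 2 enters row 1 and ejects 1. So w(4) = 1. P is now [[2, 7], [6]].
Step i=3: Q has 3 at row 2, column 1; remove 6 from row 2 of P and reverse-bump: 6 enters row 1 and ejects 2. So w(3) = 2. P is now [[6, 7]].
Step i=2: Q has 2 at row 1, column 2; remove that cell from P, ejecting 7. So w(2) = 7. P is now [[6]].
Step i=1: Q has 1 at row 1, column 1; remove that cell from P, ejecting 6. So w(1) = 6. P is now [].

So w = 6 7 2 1 3 4 5.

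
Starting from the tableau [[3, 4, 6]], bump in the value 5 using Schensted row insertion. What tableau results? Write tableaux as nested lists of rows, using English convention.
In row 1, 5 replaces 6 (the leftmost entry greater than 5); 6 is bumped to row 2. 6 starts a new row 2. The new tableau is [[3, 4, 5], [6]].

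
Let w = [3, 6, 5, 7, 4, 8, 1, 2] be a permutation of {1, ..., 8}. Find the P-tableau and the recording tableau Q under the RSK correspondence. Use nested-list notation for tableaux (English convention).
P = [[1, 2, 7, 8], [3, 4], [5], [6]], Q = [[1, 2, 4, 6], [3, 8], [5], [7]]

Insert each entry of the permutation into P by Schensted row insertion, recording in Q the position of each new cell.

Insert 3: appended to row 1. P = [[3]], Q = [[1]].
Insert 6: appended to row 1. P = [[3, 6]], Q = [[1, 2]].
Insert 5: 5 bumps 6 from row 1; 6 starts row 2. P = [[3, 5], [6]], Q = [[1, 2], [3]].
Insert 7: appended to row 1. P = [[3, 5, 7], [6]], Q = [[1, 2, 4], [3]].
Insert 4: 4 bumps 5 from row 1; 5 bumps 6 from row 2; 6 starts row 3. P = [[3, 4, 7], [5], [6]], Q = [[1, 2, 4], [3], [5]].
Insert 8: appended to row 1. P = [[3, 4, 7, 8], [5], [6]], Q = [[1, 2, 4, 6], [3], [5]].
Insert 1: 1 bumps 3 from row 1; 3 bumps 5 from row 2; 5 bumps 6 from row 3; 6 starts row 4. P = [[1, 4, 7, 8], [3], [5], [6]], Q = [[1, 2, 4, 6], [3], [5], [7]].
Insert 2: 2 bumps 4 from row 1; 4 appends to row 2. P = [[1, 2, 7, 8], [3, 4], [5], [6]], Q = [[1, 2, 4, 6], [3, 8], [5], [7]].

So P = [[1, 2, 7, 8], [3, 4], [5], [6]], Q = [[1, 2, 4, 6], [3, 8], [5], [7]].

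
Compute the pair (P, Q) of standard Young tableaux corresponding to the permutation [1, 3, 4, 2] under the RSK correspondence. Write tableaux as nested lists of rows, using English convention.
Insert each entry of the permutation into P by Schensted row insertion, recording in Q the position of each new cell.

Insert 1: appended to row 1. P = [[1]].
Insert 3: appended to row 1. P = [[1, 3]].
Insert 4: appended to row 1. P = [[1, 3, 4]].
Insert 2: 2 bumps 3 from row 1; 3 starts row 2. P = [[1, 2, 4], [3]].

So P = [[1, 2, 4], [3]], Q = [[1, 2, 3], [4]].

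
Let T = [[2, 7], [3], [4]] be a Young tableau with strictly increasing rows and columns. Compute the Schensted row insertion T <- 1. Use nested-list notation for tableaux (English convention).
In row 1, 1 replaces 2 (the leftmost entry greater than 1); 2 is bumped to row 2. In row 2, 2 replaces 3 (the leftmost entry greater than 2); 3 is bumped to row 3. In row 3, 3 replaces 4 (the leftmost entry greater than 3); 4 is bumped to row 4. 4 starts a new row 4. The new tableau is [[1, 7], [2], [3], [4]].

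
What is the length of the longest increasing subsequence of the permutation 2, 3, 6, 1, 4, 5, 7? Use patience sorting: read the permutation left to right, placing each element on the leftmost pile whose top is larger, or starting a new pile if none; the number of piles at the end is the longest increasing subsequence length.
2: new pile. tops = [2]
3: new pile. tops = [2, 3]
6: new pile. tops = [2, 3, 6]
1: onto pile 1 (replacing 2). tops = [1, 3, 6]
4: onto pile 3 (replacing 6). tops = [1, 3, 4]
5: new pile. tops = [1, 3, 4, 5]
7: new pile. tops = [1, 3, 4, 5, 7]

5 piles, so the longest increasing subsequence has length 5.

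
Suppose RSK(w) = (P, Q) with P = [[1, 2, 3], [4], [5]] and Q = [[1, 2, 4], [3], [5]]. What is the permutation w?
Reverse the RSK construction: for i from n down to 1, find the cell of Q containing i, remove the entry at that cell from P, and reverse-bump it up through P; the value ejected from row 1 is w(i).

Step i=5: Q has 5 at row 3, column 1; remove 5 from row 3 of P and reverse-bump: 5 enters row 2 and ejects 4; 4 enters row 1 and ejects 3. So w(5) = 3. P is now [[1, 2, 4], [5]].
Step i=4: Q has 4 at row 1, column 3; remove that cell from P, ejecting 4. So w(4) = 4. P is now [[1, 2], [5]].
Step i=3: Q has 3 at row 2, column 1; remove 5 from row 2 of P and reverse-bump: 5 enters row 1 and ejects 2. So w(3) = 2. P is now [[1, 5]].
Step i=2: Q has 2 at row 1, column 2; remove that cell from P, ejecting 5. So w(2) = 5. P is now [[1]].
Step i=1: Q has 1 at row 1, column 1; remove that cell from P, ejecting 1. So w(1) = 1. P is now [].

So w = 1 5 2 4 3.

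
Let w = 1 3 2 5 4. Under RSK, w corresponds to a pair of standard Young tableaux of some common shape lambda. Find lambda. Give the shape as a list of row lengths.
Row-insert each entry into an empty tableau.

After inserting 1: P = [[1]].
After inserting 3: P = [[1, 3]].
After inserting 2: P = [[1, 2], [3]].
After inserting 5: P = [[1, 2, 5], [3]].
After inserting 4: P = [[1, 2, 4], [3, 5]].

The final insertion tableau P = [[1, 2, 4], [3, 5]] has shape [3, 2].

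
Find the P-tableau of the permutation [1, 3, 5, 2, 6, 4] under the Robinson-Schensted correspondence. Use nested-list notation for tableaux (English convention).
Insert 1: appended to row 1. P = [[1]].
Insert 3: appended to row 1. P = [[1, 3]].
Insert 5: appended to row 1. P = [[1, 3, 5]].
Insert 2: 2 bumps 3 from row 1; 3 starts row 2. P = [[1, 2, 5], [3]].
Insert 6: appended to row 1. P = [[1, 2, 5, 6], [3]].
Insert 4: 4 bumps 5 from row 1; 5 appends to row 2. P = [[1, 2, 4, 6], [3, 5]].

So P = [[1, 2, 4, 6], [3, 5]].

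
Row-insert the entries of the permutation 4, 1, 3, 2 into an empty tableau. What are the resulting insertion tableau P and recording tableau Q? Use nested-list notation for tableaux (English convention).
P = [[1, 2], [3], [4]], Q = [[1, 3], [2], [4]]

Insert each entry of the permutation into P by Schensted row insertion, recording in Q the position of each new cell.

Insert 4: appended to row 1. P = [[4]], Q = [[1]].
Insert 1: 1 bumps 4 from row 1; 4 starts row 2. P = [[1], [4]], Q = [[1], [2]].
Insert 3: appended to row 1. P = [[1, 3], [4]], Q = [[1, 3], [2]].
Insert 2: 2 bumps 3 from row 1; 3 bumps 4 from row 2; 4 starts row 3. P = [[1, 2], [3], [4]], Q = [[1, 3], [2], [4]].

So P = [[1, 2], [3], [4]], Q = [[1, 3], [2], [4]].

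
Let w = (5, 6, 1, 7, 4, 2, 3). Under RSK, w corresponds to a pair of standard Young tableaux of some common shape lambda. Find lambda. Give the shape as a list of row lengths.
RSK row insertion gives P = [[1, 2, 3], [4, 6, 7], [5]], which has shape [3, 3, 1].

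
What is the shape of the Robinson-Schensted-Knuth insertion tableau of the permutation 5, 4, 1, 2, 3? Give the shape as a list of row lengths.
Row-insert each entry into an empty tableau.

After inserting 5: P = [[5]].
After inserting 4: P = [[4], [5]].
After inserting 1: P = [[1], [4], [5]].
After inserting 2: P = [[1, 2], [4], [5]].
After inserting 3: P = [[1, 2, 3], [4], [5]].

The final insertion tableau P = [[1, 2, 3], [4], [5]] has shape [3, 1, 1].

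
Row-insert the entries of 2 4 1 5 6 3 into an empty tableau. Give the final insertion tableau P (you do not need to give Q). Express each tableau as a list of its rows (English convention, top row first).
P = [[1, 3, 5, 6], [2, 4]]

Insert 2: appended to row 1. P = [[2]].
Insert 4: appended to row 1. P = [[2, 4]].
Insert 1: 1 bumps 2 from row 1; 2 starts row 2. P = [[1, 4], [2]].
Insert 5: appended to row 1. P = [[1, 4, 5], [2]].
Insert 6: appended to row 1. P = [[1, 4, 5, 6], [2]].
Insert 3: 3 bumps 4 from row 1; 4 appends to row 2. P = [[1, 3, 5, 6], [2, 4]].

So P = [[1, 3, 5, 6], [2, 4]].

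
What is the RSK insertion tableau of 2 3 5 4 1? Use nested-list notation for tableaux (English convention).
P = [[1, 3, 4], [2], [5]]

Insert 2: appended to row 1. P = [[2]].
Insert 3: appended to row 1. P = [[2, 3]].
Insert 5: appended to row 1. P = [[2, 3, 5]].
Insert 4: 4 bumps 5 from row 1; 5 starts row 2. P = [[2, 3, 4], [5]].
Insert 1: 1 bumps 2 from row 1; 2 bumps 5 from row 2; 5 starts row 3. P = [[1, 3, 4], [2], [5]].

So P = [[1, 3, 4], [2], [5]].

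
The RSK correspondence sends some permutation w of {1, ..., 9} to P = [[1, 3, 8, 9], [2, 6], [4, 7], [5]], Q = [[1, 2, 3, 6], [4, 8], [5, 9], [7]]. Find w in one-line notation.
5 7 8 4 2 9 1 6 3

Reverse the RSK construction: for i from n down to 1, find the cell of Q containing i, remove the entry at that cell from P, and reverse-bump it up through P; the value ejected from row 1 is w(i).

Step i=9: Q has 9 at row 3, column 2; remove 7 from row 3 of P and reverse-bump: 7 enters row 2 and ejects 6; 6 enters row 1 and ejects 3. So w(9) = 3. P is now [[1, 6, 8, 9], [2, 7], [4], [5]].
Step i=8: Q has 8 at row 2, column 2; remove 7 from row 2 of P and reverse-bump: 7 enters row 1 and ejects 6. So w(8) = 6. P is now [[1, 7, 8, 9], [2], [4], [5]].
Step i=7: Q has 7 at row 4, column 1; remove 5 from row 4 of P and reverse-bump: 5 enters row 3 and ejects 4; 4 enters row 2 and ejects 2; 2 enters row 1 and ejects 1. So w(7) = 1. P is now [[2, 7, 8, 9], [4], [5]].
Step i=6: Q has 6 at row 1, column 4; remove that cell from P, ejecting 9. So w(6) = 9. P is now [[2, 7, 8], [4], [5]].
Step i=5: Q has 5 at row 3, column 1; remove 5 from row 3 of P and reverse-bump: 5 enters row 2 and ejects 4; 4 enters row 1 and ejects 2. So w(5) = 2. P is now [[4, 7, 8], [5]].
Step i=4: Q has 4 at row 2, column 1; remove 5 from row 2 of P and reverse-bump: 5 enters row 1 and ejects 4. So w(4) = 4. P is now [[5, 7, 8]].
Step i=3: Q has 3 at row 1, column 3; remove that cell from P, ejecting 8. So w(3) = 8. P is now [[5, 7]].
Step i=2: Q has 2 at row 1, column 2; remove that cell from P, ejecting 7. So w(2) = 7. P is now [[5]].
Step i=1: Q has 1 at row 1, column 1; remove that cell from P, ejecting 5. So w(1) = 5. P is now [].

So w = 5 7 8 4 2 9 1 6 3.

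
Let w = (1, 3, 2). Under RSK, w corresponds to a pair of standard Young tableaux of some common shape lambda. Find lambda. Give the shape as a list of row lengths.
[2, 1]

Row-insert each entry into an empty tableau.

After inserting 1: P = [[1]].
After inserting 3: P = [[1, 3]].
After inserting 2: P = [[1, 2], [3]].

The final insertion tableau P = [[1, 2], [3]] has shape [2, 1].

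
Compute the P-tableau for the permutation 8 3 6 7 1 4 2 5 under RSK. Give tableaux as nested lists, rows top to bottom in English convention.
Insert 8: appended to row 1. P = [[8]].
Insert 3: 3 bumps 8 from row 1; 8 starts row 2. P = [[3], [8]].
Insert 6: appended to row 1. P = [[3, 6], [8]].
Insert 7: appended to row 1. P = [[3, 6, 7], [8]].
Insert 1: 1 bumps 3 from row 1; 3 bumps 8 from row 2; 8 starts row 3. P = [[1, 6, 7], [3], [8]].
Insert 4: 4 bumps 6 from row 1; 6 appends to row 2. P = [[1, 4, 7], [3, 6], [8]].
Insert 2: 2 bumps 4 from row 1; 4 bumps 6 from row 2; 6 bumps 8 from row 3; 8 starts row 4. P = [[1, 2, 7], [3, 4], [6], [8]].
Insert 5: 5 bumps 7 from row 1; 7 appends to row 2. P = [[1, 2, 5], [3, 4, 7], [6], [8]].

So P = [[1, 2, 5], [3, 4, 7], [6], [8]].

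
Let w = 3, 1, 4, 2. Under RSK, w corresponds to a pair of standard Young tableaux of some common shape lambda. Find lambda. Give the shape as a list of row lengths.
[2, 2]

Row-insert each entry into an empty tableau.

After inserting 3: P = [[3]].
After inserting 1: P = [[1], [3]].
After inserting 4: P = [[1, 4], [3]].
After inserting 2: P = [[1, 2], [3, 4]].

The final insertion tableau P = [[1, 2], [3, 4]] has shape [2, 2].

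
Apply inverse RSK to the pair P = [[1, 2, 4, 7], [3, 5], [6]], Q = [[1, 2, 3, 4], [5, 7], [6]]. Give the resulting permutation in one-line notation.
1 3 6 7 5 2 4

Reverse the RSK construction: for i from n down to 1, find the cell of Q containing i, remove the entry at that cell from P, and reverse-bump it up through P; the value ejected from row 1 is w(i).

Step i=7: Q has 7 at row 2, column 2; remove 5 from row 2 of P and reverse-bump: 5 enters row 1 and ejects 4. So w(7) = 4. P is now [[1, 2, 5, 7], [3], [6]].
Step i=6: Q has 6 at row 3, column 1; remove 6 from row 3 of P and reverse-bump: 6 enters row 2 and ejects 3; 3 enters row 1 and ejects 2. So w(6) = 2. P is now [[1, 3, 5, 7], [6]].
Step i=5: Q has 5 at row 2, column 1; remove 6 from row 2 of P and reverse-bump: 6 enters row 1 and ejects 5. So w(5) = 5. P is now [[1, 3, 6, 7]].
Step i=4: Q has 4 at row 1, column 4; remove that cell from P, ejecting 7. So w(4) = 7. P is now [[1, 3, 6]].
Step i=3: Q has 3 at row 1, column 3; remove that cell from P, ejecting 6. So w(3) = 6. P is now [[1, 3]].
Step i=2: Q has 2 at row 1, column 2; remove that cell from P, ejecting 3. So w(2) = 3. P is now [[1]].
Step i=1: Q has 1 at row 1, column 1; remove that cell from P, ejecting 1. So w(1) = 1. P is now [].

So w = 1 3 6 7 5 2 4.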